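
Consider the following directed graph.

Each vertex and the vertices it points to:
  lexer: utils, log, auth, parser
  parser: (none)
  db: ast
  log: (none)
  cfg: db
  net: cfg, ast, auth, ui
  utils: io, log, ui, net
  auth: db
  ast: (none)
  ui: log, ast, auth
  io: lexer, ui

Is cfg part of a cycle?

No

cfg lies on a cycle iff there is a path from cfg back to itself.
Exploring from cfg, it never reaches itself; equivalently, its strongly connected component is a singleton.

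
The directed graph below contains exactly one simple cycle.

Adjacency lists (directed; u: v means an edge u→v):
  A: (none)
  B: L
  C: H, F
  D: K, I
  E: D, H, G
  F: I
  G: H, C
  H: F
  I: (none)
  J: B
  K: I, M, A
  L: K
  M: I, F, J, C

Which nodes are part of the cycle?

DFS with gray/black marking from K:
K gray
  I gray
  I black
  M gray
    M→I: I black — skip
    F gray
      F→I: I black — skip
    F black
    J gray
      B gray
        L gray
          L→K: K is gray → back edge
Back edge closes the cycle K → M → J → B → L → K; its vertices are {B, J, K, L, M}.

B, J, K, L, M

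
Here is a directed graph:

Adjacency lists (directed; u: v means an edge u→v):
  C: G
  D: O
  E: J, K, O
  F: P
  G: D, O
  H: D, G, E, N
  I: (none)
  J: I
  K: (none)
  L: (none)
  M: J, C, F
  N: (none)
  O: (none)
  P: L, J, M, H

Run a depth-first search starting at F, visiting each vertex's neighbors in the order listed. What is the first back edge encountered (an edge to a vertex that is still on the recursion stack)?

DFS from F (visiting each vertex's neighbors in the order listed); mark gray on enter, black on exit:
F gray
  P gray
    L gray
    L black
    J gray
      I gray
      I black
    J black
    M gray
      M→J: J black — skip
      C gray
        G gray
          D gray
            O gray
            O black
          D black
          G→O: O black — skip
        G black
      C black
      M→F: F is gray → back edge
First back edge: M → F.

M→F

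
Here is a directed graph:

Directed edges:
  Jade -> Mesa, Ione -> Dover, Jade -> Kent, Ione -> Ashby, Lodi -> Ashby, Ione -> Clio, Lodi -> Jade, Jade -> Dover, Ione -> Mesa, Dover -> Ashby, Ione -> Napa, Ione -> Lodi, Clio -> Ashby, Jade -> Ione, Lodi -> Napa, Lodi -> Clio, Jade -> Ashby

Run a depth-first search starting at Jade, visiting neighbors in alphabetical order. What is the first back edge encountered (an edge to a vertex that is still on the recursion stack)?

DFS from Jade (visiting neighbors in alphabetical order); mark gray on enter, black on exit:
Jade gray
  Ashby gray
  Ashby black
  Dover gray
    Dover→Ashby: Ashby black — skip
  Dover black
  Ione gray
    Ione→Ashby: Ashby black — skip
    Clio gray
      Clio→Ashby: Ashby black — skip
    Clio black
    Ione→Dover: Dover black — skip
    Lodi gray
      Lodi→Ashby: Ashby black — skip
      Lodi→Clio: Clio black — skip
      Lodi→Jade: Jade is gray → back edge
First back edge: Lodi → Jade.

Lodi->Jade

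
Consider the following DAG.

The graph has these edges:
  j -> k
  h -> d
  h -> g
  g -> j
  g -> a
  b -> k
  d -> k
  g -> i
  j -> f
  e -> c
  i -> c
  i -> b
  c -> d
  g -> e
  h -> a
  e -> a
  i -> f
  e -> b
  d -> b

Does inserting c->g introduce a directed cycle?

Adding c→g creates a cycle iff g can already reach c.
Path from g: g → i → c.
So g → … → c → g is a cycle.

Yes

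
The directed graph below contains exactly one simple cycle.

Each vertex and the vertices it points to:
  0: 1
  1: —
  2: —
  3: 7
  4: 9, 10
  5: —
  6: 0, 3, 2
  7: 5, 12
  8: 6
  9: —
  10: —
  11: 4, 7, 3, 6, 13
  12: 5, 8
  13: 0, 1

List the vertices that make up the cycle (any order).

DFS with gray/black marking from 6:
6 gray
  0 gray
    1 gray
    1 black
  0 black
  3 gray
    7 gray
      5 gray
      5 black
      12 gray
        12→5: 5 black — skip
        8 gray
          8→6: 6 is gray → back edge
Back edge closes the cycle 6 → 3 → 7 → 12 → 8 → 6; its vertices are {3, 6, 7, 8, 12}.

3, 6, 7, 8, 12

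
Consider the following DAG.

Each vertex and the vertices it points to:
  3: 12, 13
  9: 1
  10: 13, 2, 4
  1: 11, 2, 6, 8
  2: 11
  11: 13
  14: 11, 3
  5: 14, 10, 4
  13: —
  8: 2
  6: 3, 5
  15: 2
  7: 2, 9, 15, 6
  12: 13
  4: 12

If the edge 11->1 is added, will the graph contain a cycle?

Adding 11→1 creates a cycle iff 1 can already reach 11.
Path from 1: 1 → 11.
So 1 → … → 11 → 1 is a cycle.

Yes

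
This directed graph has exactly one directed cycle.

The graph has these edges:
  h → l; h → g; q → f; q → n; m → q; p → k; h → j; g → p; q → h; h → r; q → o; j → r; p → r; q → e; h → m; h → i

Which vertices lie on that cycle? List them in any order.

DFS with gray/black marking from m:
m gray
  q gray
    n gray
    n black
    h gray
      i gray
      i black
      r gray
      r black
      l gray
      l black
      j gray
        j→r: r black — skip
      j black
      g gray
        p gray
          k gray
          k black
          p→r: r black — skip
        p black
      g black
      h→m: m is gray → back edge
Back edge closes the cycle m → q → h → m; its vertices are {h, m, q}.

h, m, q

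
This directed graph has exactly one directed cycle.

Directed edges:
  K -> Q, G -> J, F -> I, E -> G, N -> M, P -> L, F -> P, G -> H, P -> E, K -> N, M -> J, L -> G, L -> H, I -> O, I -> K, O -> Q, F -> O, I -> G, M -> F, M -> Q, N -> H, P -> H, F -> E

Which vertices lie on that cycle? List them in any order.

DFS with gray/black marking from F:
F gray
  E gray
    G gray
      H gray
      H black
      J gray
      J black
    G black
  E black
  O gray
    Q gray
    Q black
  O black
  P gray
    P→H: H black — skip
    P→E: E black — skip
    L gray
      L→G: G black — skip
      L→H: H black — skip
    L black
  P black
  I gray
    K gray
      N gray
        N→H: H black — skip
        M gray
          M→J: J black — skip
          M→F: F is gray → back edge
Back edge closes the cycle F → I → K → N → M → F; its vertices are {F, I, K, M, N}.

F, I, K, M, N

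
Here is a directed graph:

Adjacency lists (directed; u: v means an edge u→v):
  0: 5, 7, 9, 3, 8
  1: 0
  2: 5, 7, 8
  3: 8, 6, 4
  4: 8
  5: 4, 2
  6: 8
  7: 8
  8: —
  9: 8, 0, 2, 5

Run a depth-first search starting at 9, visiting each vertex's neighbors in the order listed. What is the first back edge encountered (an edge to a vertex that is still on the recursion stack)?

2→5

DFS from 9 (visiting each vertex's neighbors in the order listed); mark gray on enter, black on exit:
9 gray
  8 gray
  8 black
  0 gray
    5 gray
      4 gray
        4→8: 8 black — skip
      4 black
      2 gray
        2→5: 5 is gray → back edge
First back edge: 2 → 5.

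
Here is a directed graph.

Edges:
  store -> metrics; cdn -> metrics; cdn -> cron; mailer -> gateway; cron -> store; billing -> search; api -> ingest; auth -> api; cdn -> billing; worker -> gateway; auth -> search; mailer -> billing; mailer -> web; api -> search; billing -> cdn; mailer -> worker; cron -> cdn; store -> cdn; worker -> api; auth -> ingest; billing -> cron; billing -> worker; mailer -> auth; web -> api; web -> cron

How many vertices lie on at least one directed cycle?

A vertex is on a directed cycle iff it belongs to a strongly connected component of size ≥ 2 (or has a self-loop).
The vertices on cycles are {cdn, cron, store, billing} — 4 in total.

4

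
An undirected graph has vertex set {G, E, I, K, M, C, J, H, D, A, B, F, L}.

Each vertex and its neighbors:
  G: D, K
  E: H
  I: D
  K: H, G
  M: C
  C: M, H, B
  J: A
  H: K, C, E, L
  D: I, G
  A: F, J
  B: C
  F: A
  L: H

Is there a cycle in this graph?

DFS, tracking each vertex's parent; an edge to a visited non-parent vertex closes a cycle.
Start from L:
visit L (parent –)
  visit H (parent L)
    visit K (parent H)
      K–H: parent, skip
      visit G (parent K)
        visit D (parent G)
          visit I (parent D)
            I–D: parent, skip
          D–G: parent, skip
        G–K: parent, skip
    visit C (parent H)
      visit M (parent C)
        M–C: parent, skip
      C–H: parent, skip
      visit B (parent C)
        B–C: parent, skip
    visit E (parent H)
      E–H: parent, skip
    H–L: parent, skip
visit J (parent –)
  visit A (parent J)
    visit F (parent A)
      F–A: parent, skip
    A–J: parent, skip
No non-parent visited neighbor found — the graph is a forest.

No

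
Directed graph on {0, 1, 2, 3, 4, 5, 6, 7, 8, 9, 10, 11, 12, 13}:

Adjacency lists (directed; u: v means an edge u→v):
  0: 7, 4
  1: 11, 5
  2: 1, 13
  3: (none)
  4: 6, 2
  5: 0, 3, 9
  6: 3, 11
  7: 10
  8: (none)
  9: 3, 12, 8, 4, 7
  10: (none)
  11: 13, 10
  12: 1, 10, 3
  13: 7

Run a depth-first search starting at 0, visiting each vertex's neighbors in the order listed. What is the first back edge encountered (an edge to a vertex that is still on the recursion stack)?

5→0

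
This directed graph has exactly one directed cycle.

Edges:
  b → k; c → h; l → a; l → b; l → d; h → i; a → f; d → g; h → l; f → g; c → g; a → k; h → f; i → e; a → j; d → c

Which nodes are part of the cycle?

c, d, h, l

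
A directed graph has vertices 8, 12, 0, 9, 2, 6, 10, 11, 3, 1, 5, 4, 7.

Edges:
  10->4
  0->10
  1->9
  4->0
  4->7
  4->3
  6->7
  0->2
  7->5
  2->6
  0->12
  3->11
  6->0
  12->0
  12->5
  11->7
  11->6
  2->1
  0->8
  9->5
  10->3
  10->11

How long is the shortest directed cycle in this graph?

2

For each vertex v, BFS finds the shortest path from v back to v.
The shortest such closed walk is 0 → 12 → 0, length 2.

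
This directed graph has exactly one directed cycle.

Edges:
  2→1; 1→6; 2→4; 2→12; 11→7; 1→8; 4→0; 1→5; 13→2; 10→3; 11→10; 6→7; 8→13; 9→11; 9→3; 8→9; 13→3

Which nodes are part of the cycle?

DFS with gray/black marking from 2:
2 gray
  1 gray
    6 gray
      7 gray
      7 black
    6 black
    8 gray
      13 gray
        13→2: 2 is gray → back edge
Back edge closes the cycle 2 → 1 → 8 → 13 → 2; its vertices are {1, 2, 8, 13}.

1, 2, 8, 13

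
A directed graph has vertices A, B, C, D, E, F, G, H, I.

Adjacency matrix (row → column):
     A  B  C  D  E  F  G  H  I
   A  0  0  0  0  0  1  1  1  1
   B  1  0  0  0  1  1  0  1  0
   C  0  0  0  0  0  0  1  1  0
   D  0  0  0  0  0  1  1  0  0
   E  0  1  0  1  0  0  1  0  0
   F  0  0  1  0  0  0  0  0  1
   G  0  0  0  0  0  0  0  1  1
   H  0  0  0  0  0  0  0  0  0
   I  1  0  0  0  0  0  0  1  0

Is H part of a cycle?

H lies on a cycle iff there is a path from H back to itself.
Exploring from H, it never reaches itself; equivalently, its strongly connected component is a singleton.

No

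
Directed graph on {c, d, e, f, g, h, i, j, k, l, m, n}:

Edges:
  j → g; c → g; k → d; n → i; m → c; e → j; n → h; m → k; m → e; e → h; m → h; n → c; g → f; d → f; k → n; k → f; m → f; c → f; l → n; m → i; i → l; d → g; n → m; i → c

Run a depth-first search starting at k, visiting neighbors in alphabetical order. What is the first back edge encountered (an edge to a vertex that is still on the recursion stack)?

l->n

DFS from k (visiting neighbors in alphabetical order); mark gray on enter, black on exit:
k gray
  d gray
    f gray
    f black
    g gray
      g→f: f black — skip
    g black
  d black
  k→f: f black — skip
  n gray
    c gray
      c→f: f black — skip
      c→g: g black — skip
    c black
    h gray
    h black
    i gray
      i→c: c black — skip
      l gray
        l→n: n is gray → back edge
First back edge: l → n.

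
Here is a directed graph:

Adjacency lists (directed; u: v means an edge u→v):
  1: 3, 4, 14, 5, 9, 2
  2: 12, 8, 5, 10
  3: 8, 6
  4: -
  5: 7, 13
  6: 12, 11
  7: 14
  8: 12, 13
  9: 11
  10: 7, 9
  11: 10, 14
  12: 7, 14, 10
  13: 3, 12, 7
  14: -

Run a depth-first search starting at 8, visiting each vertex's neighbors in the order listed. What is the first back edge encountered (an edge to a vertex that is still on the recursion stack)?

11→10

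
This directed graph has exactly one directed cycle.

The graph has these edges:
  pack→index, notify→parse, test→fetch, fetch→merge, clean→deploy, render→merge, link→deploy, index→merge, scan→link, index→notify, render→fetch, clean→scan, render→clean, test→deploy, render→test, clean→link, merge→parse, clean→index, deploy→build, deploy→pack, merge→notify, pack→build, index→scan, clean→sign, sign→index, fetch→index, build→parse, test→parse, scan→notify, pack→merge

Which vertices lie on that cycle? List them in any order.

link, pack, scan, index, deploy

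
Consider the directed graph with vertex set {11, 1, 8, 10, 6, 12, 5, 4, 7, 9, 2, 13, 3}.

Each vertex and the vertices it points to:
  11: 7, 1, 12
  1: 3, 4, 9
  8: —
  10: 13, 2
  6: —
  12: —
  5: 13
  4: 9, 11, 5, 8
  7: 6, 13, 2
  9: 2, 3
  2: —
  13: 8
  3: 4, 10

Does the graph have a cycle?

Yes

DFS with white/gray/black marking, starting from 9:
9 gray
  2 gray
  2 black
  3 gray
    4 gray
      4→9: 9 is gray → back edge
Back edge found, so a cycle exists: 9 → 3 → 4 → 9.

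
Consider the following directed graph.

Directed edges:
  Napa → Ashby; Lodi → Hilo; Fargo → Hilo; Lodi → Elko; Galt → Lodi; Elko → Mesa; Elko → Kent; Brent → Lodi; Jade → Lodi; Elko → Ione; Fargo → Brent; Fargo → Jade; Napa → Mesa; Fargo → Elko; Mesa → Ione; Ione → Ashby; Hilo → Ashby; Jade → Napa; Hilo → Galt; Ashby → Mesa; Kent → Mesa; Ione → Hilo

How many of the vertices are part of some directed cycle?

8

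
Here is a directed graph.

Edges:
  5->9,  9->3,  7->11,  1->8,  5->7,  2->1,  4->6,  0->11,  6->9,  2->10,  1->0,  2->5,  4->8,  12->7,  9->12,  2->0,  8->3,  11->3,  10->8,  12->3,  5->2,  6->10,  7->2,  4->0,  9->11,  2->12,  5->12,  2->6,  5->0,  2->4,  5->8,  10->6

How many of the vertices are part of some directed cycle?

8

A vertex is on a directed cycle iff it belongs to a strongly connected component of size ≥ 2 (or has a self-loop).
The vertices on cycles are {2, 4, 5, 6, 7, 9, 10, 12} — 8 in total.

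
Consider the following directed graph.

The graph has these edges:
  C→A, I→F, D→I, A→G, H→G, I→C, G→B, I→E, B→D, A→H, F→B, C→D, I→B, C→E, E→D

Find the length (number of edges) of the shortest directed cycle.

3

For each vertex v, BFS finds the shortest path from v back to v.
The shortest such closed walk is C → D → I → C, length 3.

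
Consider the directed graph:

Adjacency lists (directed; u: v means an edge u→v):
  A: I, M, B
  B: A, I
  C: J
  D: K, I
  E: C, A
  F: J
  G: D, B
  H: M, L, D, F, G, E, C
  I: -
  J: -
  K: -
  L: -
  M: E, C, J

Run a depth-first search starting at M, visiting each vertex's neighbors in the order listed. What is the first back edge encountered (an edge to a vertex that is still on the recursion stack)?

DFS from M (visiting each vertex's neighbors in the order listed); mark gray on enter, black on exit:
M gray
  E gray
    C gray
      J gray
      J black
    C black
    A gray
      I gray
      I black
      A→M: M is gray → back edge
First back edge: A → M.

A->M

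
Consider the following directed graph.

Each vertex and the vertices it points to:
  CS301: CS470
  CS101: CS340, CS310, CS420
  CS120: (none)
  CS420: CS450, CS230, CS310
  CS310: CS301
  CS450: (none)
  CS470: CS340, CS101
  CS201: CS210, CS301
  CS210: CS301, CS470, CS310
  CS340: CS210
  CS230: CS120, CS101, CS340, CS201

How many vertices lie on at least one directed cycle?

A vertex is on a directed cycle iff it belongs to a strongly connected component of size ≥ 2 (or has a self-loop).
The vertices on cycles are {CS101, CS201, CS210, CS230, CS301, CS310, CS340, CS420, CS470} — 9 in total.

9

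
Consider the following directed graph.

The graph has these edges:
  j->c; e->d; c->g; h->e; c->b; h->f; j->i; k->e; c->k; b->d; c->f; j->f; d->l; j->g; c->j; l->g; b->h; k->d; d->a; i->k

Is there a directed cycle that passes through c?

c is on a cycle iff c can reach itself via ≥1 edge.
c → j → c — yes.

Yes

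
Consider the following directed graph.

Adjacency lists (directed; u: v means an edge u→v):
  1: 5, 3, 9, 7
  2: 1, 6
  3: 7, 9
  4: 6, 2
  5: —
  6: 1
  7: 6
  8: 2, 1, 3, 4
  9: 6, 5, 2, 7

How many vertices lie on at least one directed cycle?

A vertex is on a directed cycle iff it belongs to a strongly connected component of size ≥ 2 (or has a self-loop).
The vertices on cycles are {1, 2, 3, 6, 7, 9} — 6 in total.

6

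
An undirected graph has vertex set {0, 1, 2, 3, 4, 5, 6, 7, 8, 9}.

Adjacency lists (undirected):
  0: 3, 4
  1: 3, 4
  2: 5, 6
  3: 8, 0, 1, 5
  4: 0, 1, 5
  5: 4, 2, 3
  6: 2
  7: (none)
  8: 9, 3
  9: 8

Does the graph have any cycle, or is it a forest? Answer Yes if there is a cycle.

Yes

DFS, tracking each vertex's parent; an edge to a visited non-parent vertex closes a cycle.
Start from 7:
visit 7 (parent –)
visit 0 (parent –)
  visit 3 (parent 0)
    visit 8 (parent 3)
      visit 9 (parent 8)
        9–8: parent, skip
      8–3: parent, skip
    3–0: parent, skip
    visit 1 (parent 3)
      1–3: parent, skip
      visit 4 (parent 1)
        4–0: 0 visited and ≠ parent → cycle
Cycle: 0 – 3 – 1 – 4 – 0.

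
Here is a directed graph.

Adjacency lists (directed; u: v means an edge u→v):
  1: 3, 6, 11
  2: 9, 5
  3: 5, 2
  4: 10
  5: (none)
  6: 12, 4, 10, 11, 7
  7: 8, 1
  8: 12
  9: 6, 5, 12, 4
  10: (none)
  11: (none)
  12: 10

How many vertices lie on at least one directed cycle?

A vertex is on a directed cycle iff it belongs to a strongly connected component of size ≥ 2 (or has a self-loop).
The vertices on cycles are {1, 2, 3, 6, 7, 9} — 6 in total.

6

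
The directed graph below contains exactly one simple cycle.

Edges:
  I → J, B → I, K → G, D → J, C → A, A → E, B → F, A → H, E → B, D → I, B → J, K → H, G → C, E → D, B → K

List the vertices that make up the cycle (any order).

A, B, C, E, G, K

DFS with gray/black marking from E:
E gray
  D gray
    J gray
    J black
    I gray
      I→J: J black — skip
    I black
  D black
  B gray
    B→J: J black — skip
    K gray
      G gray
        C gray
          A gray
            H gray
            H black
            A→E: E is gray → back edge
Back edge closes the cycle E → B → K → G → C → A → E; its vertices are {A, B, C, E, G, K}.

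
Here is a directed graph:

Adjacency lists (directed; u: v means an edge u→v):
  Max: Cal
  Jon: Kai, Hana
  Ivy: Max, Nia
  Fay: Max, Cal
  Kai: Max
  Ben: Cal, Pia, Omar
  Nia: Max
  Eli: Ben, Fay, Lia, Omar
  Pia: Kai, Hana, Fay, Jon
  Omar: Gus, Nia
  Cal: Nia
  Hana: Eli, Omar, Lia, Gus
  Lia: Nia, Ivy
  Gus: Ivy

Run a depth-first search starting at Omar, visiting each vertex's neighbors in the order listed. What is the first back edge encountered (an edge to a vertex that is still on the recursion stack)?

Nia->Max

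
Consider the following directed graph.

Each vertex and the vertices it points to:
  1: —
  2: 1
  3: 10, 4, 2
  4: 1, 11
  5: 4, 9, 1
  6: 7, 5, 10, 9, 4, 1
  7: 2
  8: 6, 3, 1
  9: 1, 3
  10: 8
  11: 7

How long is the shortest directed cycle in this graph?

For each vertex v, BFS finds the shortest path from v back to v.
The shortest such closed walk is 8 → 3 → 10 → 8, length 3.

3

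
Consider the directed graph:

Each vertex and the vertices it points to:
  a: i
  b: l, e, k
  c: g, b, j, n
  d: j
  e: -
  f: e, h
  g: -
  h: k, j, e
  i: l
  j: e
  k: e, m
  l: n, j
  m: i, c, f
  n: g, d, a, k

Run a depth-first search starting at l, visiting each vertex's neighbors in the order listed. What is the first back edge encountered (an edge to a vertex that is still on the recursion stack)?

DFS from l (visiting each vertex's neighbors in the order listed); mark gray on enter, black on exit:
l gray
  n gray
    g gray
    g black
    d gray
      j gray
        e gray
        e black
      j black
    d black
    a gray
      i gray
        i→l: l is gray → back edge
First back edge: i → l.

i→l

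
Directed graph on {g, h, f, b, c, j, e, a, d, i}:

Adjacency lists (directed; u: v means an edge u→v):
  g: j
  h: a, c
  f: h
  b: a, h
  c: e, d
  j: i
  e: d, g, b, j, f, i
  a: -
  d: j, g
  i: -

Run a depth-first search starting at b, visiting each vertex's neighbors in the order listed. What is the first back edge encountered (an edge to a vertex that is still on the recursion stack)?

e→b

DFS from b (visiting each vertex's neighbors in the order listed); mark gray on enter, black on exit:
b gray
  a gray
  a black
  h gray
    h→a: a black — skip
    c gray
      e gray
        d gray
          j gray
            i gray
            i black
          j black
          g gray
            g→j: j black — skip
          g black
        d black
        e→g: g black — skip
        e→b: b is gray → back edge
First back edge: e → b.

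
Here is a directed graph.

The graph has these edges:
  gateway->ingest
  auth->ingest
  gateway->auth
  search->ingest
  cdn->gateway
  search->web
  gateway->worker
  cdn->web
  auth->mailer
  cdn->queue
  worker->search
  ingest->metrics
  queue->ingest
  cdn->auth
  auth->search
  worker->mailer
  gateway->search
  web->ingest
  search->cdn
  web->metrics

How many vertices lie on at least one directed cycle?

5

A vertex is on a directed cycle iff it belongs to a strongly connected component of size ≥ 2 (or has a self-loop).
The vertices on cycles are {cdn, auth, search, worker, gateway} — 5 in total.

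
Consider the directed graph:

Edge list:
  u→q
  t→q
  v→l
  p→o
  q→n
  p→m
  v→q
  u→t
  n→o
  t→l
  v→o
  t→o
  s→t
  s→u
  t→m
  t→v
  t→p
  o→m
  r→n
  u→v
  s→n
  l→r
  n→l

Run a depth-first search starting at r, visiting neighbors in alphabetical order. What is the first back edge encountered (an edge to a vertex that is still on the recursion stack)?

l->r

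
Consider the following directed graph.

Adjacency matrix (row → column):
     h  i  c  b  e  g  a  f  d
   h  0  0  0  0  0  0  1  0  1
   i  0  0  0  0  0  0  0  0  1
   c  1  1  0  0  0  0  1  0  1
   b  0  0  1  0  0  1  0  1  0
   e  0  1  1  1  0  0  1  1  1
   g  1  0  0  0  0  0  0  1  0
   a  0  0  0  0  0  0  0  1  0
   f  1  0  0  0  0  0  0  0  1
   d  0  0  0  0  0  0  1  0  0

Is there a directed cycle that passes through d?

Yes

d is on a cycle iff d can reach itself via ≥1 edge.
d → a → f → d — yes.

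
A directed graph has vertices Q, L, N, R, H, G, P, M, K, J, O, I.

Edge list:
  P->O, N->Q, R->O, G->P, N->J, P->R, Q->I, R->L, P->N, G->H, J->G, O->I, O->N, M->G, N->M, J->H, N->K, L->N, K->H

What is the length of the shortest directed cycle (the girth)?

For each vertex v, BFS finds the shortest path from v back to v.
The shortest such closed walk is P → N → J → G → P, length 4.

4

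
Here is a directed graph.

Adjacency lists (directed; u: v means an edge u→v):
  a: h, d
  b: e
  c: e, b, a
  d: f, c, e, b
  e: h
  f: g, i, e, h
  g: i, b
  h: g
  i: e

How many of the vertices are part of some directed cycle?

8

A vertex is on a directed cycle iff it belongs to a strongly connected component of size ≥ 2 (or has a self-loop).
The vertices on cycles are {a, b, c, d, e, g, h, i} — 8 in total.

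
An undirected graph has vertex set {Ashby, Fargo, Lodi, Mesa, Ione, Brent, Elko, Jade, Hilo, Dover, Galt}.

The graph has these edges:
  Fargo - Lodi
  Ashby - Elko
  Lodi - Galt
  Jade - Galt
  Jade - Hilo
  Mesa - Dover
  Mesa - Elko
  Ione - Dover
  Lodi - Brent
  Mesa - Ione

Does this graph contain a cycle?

Yes

DFS, tracking each vertex's parent; an edge to a visited non-parent vertex closes a cycle.
Start from Fargo:
visit Fargo (parent –)
  visit Lodi (parent Fargo)
    visit Brent (parent Lodi)
      Brent–Lodi: parent, skip
    visit Galt (parent Lodi)
      Galt–Lodi: parent, skip
      visit Jade (parent Galt)
        Jade–Galt: parent, skip
        visit Hilo (parent Jade)
          Hilo–Jade: parent, skip
    Lodi–Fargo: parent, skip
visit Ashby (parent –)
  visit Elko (parent Ashby)
    visit Mesa (parent Elko)
      visit Ione (parent Mesa)
        visit Dover (parent Ione)
          Dover–Ione: parent, skip
          Dover–Mesa: Mesa visited and ≠ parent → cycle
Cycle: Mesa – Ione – Dover – Mesa.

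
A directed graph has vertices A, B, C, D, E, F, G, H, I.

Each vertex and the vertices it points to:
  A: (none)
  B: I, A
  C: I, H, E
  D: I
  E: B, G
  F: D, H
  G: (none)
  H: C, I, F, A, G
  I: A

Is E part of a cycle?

E lies on a cycle iff there is a path from E back to itself.
Exploring from E, it never reaches itself; equivalently, its strongly connected component is a singleton.

No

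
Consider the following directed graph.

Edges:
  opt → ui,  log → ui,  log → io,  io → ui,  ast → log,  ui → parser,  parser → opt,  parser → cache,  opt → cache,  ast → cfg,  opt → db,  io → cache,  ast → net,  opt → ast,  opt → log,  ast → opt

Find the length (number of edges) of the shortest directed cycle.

2

For each vertex v, BFS finds the shortest path from v back to v.
The shortest such closed walk is opt → ast → opt, length 2.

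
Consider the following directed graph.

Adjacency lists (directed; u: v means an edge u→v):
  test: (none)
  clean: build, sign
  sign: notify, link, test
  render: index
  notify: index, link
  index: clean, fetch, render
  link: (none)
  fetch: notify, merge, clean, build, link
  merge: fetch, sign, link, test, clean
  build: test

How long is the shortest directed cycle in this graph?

For each vertex v, BFS finds the shortest path from v back to v.
The shortest such closed walk is fetch → merge → fetch, length 2.

2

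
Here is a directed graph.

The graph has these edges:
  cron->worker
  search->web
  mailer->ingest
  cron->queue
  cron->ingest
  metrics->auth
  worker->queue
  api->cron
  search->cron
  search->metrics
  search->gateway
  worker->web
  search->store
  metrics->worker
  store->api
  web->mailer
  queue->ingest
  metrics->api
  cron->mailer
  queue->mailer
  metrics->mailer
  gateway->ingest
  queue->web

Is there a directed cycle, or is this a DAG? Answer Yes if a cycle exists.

No

DFS with white/gray/black marking, starting from search:
search gray
  store gray
    api gray
      cron gray
        mailer gray
          ingest gray
          ingest black
        mailer black
        cron→ingest: ingest black — skip
        queue gray
          web gray
            web→mailer: mailer black — skip
          web black
          queue→ingest: ingest black — skip
          queue→mailer: mailer black — skip
        queue black
        worker gray
          worker→queue: queue black — skip
          worker→web: web black — skip
        worker black
      cron black
    api black
  store black
  search→web: web black — skip
  search→cron: cron black — skip
  gateway gray
    gateway→ingest: ingest black — skip
  gateway black
  metrics gray
    metrics→api: api black — skip
    metrics→mailer: mailer black — skip
    auth gray
    auth black
    metrics→worker: worker black — skip
  metrics black
search black
Every edge goes to a white or black vertex — no back edge, so the graph is acyclic.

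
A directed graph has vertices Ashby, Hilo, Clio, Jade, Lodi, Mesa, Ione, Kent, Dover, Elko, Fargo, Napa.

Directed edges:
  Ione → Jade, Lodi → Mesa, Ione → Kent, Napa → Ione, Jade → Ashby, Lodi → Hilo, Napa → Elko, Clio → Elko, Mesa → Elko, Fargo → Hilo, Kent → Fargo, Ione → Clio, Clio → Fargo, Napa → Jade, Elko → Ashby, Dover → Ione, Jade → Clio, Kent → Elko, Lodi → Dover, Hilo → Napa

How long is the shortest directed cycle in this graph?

5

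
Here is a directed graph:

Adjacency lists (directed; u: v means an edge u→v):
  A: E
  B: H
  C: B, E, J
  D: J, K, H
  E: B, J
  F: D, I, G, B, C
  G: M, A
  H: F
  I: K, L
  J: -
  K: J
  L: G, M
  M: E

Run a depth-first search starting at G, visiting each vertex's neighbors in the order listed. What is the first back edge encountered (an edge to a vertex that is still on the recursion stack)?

D->H

DFS from G (visiting each vertex's neighbors in the order listed); mark gray on enter, black on exit:
G gray
  M gray
    E gray
      B gray
        H gray
          F gray
            D gray
              J gray
              J black
              K gray
                K→J: J black — skip
              K black
              D→H: H is gray → back edge
First back edge: D → H.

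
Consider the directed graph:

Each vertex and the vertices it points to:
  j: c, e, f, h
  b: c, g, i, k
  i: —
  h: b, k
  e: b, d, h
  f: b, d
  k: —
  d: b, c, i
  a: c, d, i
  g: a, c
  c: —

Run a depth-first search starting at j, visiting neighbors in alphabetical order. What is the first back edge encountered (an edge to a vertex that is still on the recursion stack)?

d->b

DFS from j (visiting neighbors in alphabetical order); mark gray on enter, black on exit:
j gray
  c gray
  c black
  e gray
    b gray
      b→c: c black — skip
      g gray
        a gray
          a→c: c black — skip
          d gray
            d→b: b is gray → back edge
First back edge: d → b.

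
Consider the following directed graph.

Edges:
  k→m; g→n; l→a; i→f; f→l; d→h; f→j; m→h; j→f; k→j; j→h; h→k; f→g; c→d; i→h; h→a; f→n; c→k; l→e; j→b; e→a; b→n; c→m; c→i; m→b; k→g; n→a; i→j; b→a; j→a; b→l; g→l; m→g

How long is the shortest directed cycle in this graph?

2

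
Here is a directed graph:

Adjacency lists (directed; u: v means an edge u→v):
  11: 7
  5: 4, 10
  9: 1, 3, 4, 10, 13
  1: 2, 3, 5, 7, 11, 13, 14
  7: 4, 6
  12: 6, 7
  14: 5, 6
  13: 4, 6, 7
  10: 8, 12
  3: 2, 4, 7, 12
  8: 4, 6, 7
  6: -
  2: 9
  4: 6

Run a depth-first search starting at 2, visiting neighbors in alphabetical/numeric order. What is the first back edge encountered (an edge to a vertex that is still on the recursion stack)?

DFS from 2 (visiting neighbors in alphabetical/numeric order); mark gray on enter, black on exit:
2 gray
  9 gray
    1 gray
      1→2: 2 is gray → back edge
First back edge: 1 → 2.

1->2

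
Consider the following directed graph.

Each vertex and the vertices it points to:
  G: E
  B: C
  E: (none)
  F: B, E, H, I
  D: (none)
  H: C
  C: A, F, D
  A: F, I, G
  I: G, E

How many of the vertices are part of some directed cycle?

A vertex is on a directed cycle iff it belongs to a strongly connected component of size ≥ 2 (or has a self-loop).
The vertices on cycles are {A, B, C, F, H} — 5 in total.

5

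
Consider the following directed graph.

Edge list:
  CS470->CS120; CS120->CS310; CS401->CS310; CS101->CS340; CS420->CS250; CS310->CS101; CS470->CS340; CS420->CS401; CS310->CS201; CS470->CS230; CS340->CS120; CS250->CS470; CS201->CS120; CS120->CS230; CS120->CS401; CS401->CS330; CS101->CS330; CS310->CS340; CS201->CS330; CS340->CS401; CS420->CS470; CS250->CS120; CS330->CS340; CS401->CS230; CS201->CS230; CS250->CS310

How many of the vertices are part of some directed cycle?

A vertex is on a directed cycle iff it belongs to a strongly connected component of size ≥ 2 (or has a self-loop).
The vertices on cycles are {CS101, CS120, CS201, CS310, CS330, CS340, CS401} — 7 in total.

7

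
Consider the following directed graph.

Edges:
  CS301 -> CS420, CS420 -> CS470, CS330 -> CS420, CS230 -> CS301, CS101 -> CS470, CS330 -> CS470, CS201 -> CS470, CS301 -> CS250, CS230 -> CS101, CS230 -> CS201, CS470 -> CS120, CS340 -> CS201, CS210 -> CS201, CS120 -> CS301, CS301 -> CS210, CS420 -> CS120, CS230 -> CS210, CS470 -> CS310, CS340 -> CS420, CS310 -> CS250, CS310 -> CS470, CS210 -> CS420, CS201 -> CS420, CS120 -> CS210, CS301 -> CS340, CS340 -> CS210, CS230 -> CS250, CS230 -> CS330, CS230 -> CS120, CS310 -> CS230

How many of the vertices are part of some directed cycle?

A vertex is on a directed cycle iff it belongs to a strongly connected component of size ≥ 2 (or has a self-loop).
The vertices on cycles are {CS101, CS120, CS201, CS210, CS230, CS301, CS310, CS330, CS340, CS420, CS470} — 11 in total.

11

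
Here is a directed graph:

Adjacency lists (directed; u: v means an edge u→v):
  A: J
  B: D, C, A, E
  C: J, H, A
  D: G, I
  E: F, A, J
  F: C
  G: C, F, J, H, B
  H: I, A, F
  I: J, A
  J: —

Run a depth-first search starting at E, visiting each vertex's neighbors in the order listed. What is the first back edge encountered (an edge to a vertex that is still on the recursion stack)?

DFS from E (visiting each vertex's neighbors in the order listed); mark gray on enter, black on exit:
E gray
  F gray
    C gray
      J gray
      J black
      H gray
        I gray
          I→J: J black — skip
          A gray
            A→J: J black — skip
          A black
        I black
        H→A: A black — skip
        H→F: F is gray → back edge
First back edge: H → F.

H->F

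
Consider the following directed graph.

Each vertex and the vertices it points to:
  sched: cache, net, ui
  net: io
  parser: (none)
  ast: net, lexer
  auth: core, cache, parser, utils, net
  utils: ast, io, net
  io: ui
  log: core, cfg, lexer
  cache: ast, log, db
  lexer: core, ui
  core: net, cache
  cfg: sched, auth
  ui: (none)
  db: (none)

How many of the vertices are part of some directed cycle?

A vertex is on a directed cycle iff it belongs to a strongly connected component of size ≥ 2 (or has a self-loop).
The vertices on cycles are {ast, cfg, log, auth, core, cache, lexer, sched, utils} — 9 in total.

9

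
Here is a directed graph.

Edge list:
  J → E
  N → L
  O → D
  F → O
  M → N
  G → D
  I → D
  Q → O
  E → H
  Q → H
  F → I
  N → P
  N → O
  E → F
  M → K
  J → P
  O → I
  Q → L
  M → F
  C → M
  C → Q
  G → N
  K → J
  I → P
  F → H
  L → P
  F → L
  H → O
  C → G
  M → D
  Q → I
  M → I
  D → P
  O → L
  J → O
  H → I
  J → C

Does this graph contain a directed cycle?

Yes

DFS with white/gray/black marking, starting from Q:
Q gray
  L gray
    P gray
    P black
  L black
  H gray
    O gray
      I gray
        D gray
          D→P: P black — skip
        D black
        I→P: P black — skip
      I black
      O→L: L black — skip
      O→D: D black — skip
    O black
    H→I: I black — skip
  H black
  Q→O: O black — skip
  Q→I: I black — skip
Q black
C gray
  M gray
    M→I: I black — skip
    F gray
      F→I: I black — skip
      F→H: H black — skip
      F→O: O black — skip
      F→L: L black — skip
    F black
    M→D: D black — skip
    N gray
      N→O: O black — skip
      N→L: L black — skip
      N→P: P black — skip
    N black
    K gray
      J gray
        E gray
          E→F: F black — skip
          E→H: H black — skip
        E black
        J→C: C is gray → back edge
Back edge found, so a cycle exists: C → M → K → J → C.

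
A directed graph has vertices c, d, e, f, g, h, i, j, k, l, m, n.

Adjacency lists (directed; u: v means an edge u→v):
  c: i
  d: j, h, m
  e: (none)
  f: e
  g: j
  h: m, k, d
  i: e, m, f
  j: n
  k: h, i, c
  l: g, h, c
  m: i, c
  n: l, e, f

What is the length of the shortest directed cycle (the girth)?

2

For each vertex v, BFS finds the shortest path from v back to v.
The shortest such closed walk is h → d → h, length 2.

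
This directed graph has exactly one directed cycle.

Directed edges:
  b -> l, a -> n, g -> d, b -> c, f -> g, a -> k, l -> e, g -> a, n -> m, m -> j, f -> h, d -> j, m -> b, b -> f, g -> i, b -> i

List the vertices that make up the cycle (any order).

DFS with gray/black marking from b:
b gray
  l gray
    e gray
    e black
  l black
  c gray
  c black
  f gray
    h gray
    h black
    g gray
      i gray
      i black
      d gray
        j gray
        j black
      d black
      a gray
        k gray
        k black
        n gray
          m gray
            m→b: b is gray → back edge
Back edge closes the cycle b → f → g → a → n → m → b; its vertices are {a, b, f, g, m, n}.

a, b, f, g, m, n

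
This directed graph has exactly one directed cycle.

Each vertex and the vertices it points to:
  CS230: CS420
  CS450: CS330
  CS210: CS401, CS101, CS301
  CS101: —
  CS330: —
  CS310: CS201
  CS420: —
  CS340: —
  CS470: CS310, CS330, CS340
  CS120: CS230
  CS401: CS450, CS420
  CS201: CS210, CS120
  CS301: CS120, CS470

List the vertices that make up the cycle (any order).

DFS with gray/black marking from CS201:
CS201 gray
  CS210 gray
    CS401 gray
      CS450 gray
        CS330 gray
        CS330 black
      CS450 black
      CS420 gray
      CS420 black
    CS401 black
    CS101 gray
    CS101 black
    CS301 gray
      CS120 gray
        CS230 gray
          CS230→CS420: CS420 black — skip
        CS230 black
      CS120 black
      CS470 gray
        CS310 gray
          CS310→CS201: CS201 is gray → back edge
Back edge closes the cycle CS201 → CS210 → CS301 → CS470 → CS310 → CS201; its vertices are {CS201, CS210, CS301, CS310, CS470}.

CS201, CS210, CS301, CS310, CS470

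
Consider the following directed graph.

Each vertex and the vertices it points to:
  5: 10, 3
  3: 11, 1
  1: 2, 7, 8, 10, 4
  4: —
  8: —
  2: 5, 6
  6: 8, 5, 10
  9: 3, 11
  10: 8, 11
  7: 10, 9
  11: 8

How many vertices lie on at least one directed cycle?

A vertex is on a directed cycle iff it belongs to a strongly connected component of size ≥ 2 (or has a self-loop).
The vertices on cycles are {1, 2, 3, 5, 6, 7, 9} — 7 in total.

7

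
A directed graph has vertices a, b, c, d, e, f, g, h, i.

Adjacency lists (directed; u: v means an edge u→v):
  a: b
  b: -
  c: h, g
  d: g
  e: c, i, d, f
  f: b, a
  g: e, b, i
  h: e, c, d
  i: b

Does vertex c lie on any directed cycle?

Yes

c is on a cycle iff c can reach itself via ≥1 edge.
c → h → c — yes.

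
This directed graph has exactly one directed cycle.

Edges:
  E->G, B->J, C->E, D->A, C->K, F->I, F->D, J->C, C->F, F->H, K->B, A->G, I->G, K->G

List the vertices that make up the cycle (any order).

B, C, J, K

DFS with gray/black marking from C:
C gray
  E gray
    G gray
    G black
  E black
  K gray
    B gray
      J gray
        J→C: C is gray → back edge
Back edge closes the cycle C → K → B → J → C; its vertices are {B, C, J, K}.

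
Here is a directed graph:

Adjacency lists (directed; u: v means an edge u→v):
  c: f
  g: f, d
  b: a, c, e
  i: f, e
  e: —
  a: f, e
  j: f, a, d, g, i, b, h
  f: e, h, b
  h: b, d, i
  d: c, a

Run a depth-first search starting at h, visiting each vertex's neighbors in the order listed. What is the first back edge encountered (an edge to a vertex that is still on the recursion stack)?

f→h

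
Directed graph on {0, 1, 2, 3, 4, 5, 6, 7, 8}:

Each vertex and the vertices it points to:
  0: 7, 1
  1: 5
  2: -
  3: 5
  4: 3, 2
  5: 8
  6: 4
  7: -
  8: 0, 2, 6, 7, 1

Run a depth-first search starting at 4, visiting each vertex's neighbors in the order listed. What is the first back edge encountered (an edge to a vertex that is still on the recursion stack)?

DFS from 4 (visiting each vertex's neighbors in the order listed); mark gray on enter, black on exit:
4 gray
  3 gray
    5 gray
      8 gray
        0 gray
          7 gray
          7 black
          1 gray
            1→5: 5 is gray → back edge
First back edge: 1 → 5.

1->5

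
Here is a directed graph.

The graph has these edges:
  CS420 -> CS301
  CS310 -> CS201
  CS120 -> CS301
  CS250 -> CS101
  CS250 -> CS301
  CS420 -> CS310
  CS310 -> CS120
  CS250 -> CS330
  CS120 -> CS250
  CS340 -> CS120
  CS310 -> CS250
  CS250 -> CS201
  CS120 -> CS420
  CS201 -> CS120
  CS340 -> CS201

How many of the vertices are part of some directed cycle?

A vertex is on a directed cycle iff it belongs to a strongly connected component of size ≥ 2 (or has a self-loop).
The vertices on cycles are {CS120, CS201, CS250, CS310, CS420} — 5 in total.

5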